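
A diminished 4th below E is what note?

A fourth below E lands on the letter B.
A diminished fourth spans 4 semitones, so E moves to pitch class 0. On the letter B that is B#.

B#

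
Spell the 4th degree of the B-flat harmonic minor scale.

Eb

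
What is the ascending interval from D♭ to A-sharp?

doubly augmented fifth

Counting letters D–E–F–G–A gives a fifth.
Db→A# = 9 semitones, 2 wider than the perfect fifth (7), so doubly augmented.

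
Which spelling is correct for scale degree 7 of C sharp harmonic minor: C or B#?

B#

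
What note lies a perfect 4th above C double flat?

A fourth above C lands on the letter F.
A perfect fourth spans 5 semitones, so Cbb moves to pitch class 3. On the letter F that is Fbb.

Fbb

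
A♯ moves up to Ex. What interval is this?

augmented fifth

The letter names run A→E, a span of 4 letter steps, so the interval is some kind of fifth.
A# to E## is 8 semitones. A perfect fifth is 7, so 8 makes it augmented.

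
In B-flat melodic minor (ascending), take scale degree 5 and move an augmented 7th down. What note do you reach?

Gbb

Scale degree 5 of Bb melodic minor (ascending) is F.
An augmented seventh (12 semitones) below F lands on the letter G, giving Gbb.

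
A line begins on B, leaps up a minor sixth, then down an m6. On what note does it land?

B

A minor sixth up from B is G (letter G, 8 semitones up).
A minor sixth down from G is B (letter B, 8 semitones down).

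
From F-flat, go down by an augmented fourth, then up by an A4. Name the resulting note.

Fb

An augmented fourth down from Fb is Cbb (letter C, 6 semitones down).
An augmented fourth up from Cbb is Fb (letter F, 6 semitones up).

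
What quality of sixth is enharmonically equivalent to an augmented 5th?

minor

An augmented fifth spans 8 semitones.
A sixth spanning 8 semitones is minor (the major sixth is 9).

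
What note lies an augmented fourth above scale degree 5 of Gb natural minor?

G

Scale degree 5 of Gb natural minor is Db.
An augmented fourth (6 semitones) above Db lands on the letter G, giving G.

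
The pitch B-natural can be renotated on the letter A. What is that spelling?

B is pitch class 11. The letter A alone is pitch class 9.
To reach pitch class 11 from A requires an offset of +2 semitones, i.e. double sharp: A##.

A##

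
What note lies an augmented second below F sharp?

Eb

A second below F lands on the letter E.
An augmented second spans 3 semitones, so F# moves to pitch class 3. On the letter E that is Eb.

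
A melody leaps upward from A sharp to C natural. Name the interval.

diminished third

Counting letters A–B–C gives a third.
A#→C = 2 semitones, 2 narrower than the major third (4), so diminished.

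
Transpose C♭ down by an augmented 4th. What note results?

C down a perfect fourth is G, so the target letter is G.
From Cb, an augmented fourth is 6 semitones down: Gbb.

Gbb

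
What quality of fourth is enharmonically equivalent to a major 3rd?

diminished

A major third spans 4 semitones.
A fourth spanning 4 semitones is diminished (the perfect fourth is 5).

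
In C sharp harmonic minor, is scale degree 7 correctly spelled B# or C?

Each scale degree takes a distinct letter name. Degree 7 of a scale on C must use the letter B.
B# and C are enharmonically the same pitch, but only B# uses the letter B, so it is the correct spelling here.

B#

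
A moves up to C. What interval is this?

minor third

The letter names run A→C, a span of 2 letter steps, so the interval is some kind of third.
A to C is 3 semitones. A major third is 4, so 3 makes it minor.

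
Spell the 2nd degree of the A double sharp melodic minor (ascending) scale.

Degree 2 takes the letter 1 step above A, which is B.
In melodic minor (ascending), degree 2 sits 2 semitones above the tonic. A## + 2 semitones is pitch class 1, spelled on B as B##.

B##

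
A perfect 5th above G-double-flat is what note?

Dbb

A fifth above G lands on the letter D.
A perfect fifth spans 7 semitones, so Gbb moves to pitch class 0. On the letter D that is Dbb.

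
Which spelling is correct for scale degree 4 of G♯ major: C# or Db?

Each scale degree takes a distinct letter name. Degree 4 of a scale on G must use the letter C.
C# and Db are enharmonically the same pitch, but only C# uses the letter C, so it is the correct spelling here.

C#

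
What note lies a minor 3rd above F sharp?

F up a major third is A, so the target letter is A.
From F#, a minor third is 3 semitones up: A.

A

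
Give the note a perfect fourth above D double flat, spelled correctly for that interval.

Gbb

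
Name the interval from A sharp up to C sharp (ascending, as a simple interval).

The letter names run A→C, a span of 2 letter steps, so the interval is some kind of third.
A# to C# is 3 semitones. A major third is 4, so 3 makes it minor.

minor third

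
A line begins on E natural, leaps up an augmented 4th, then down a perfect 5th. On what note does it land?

D#

An augmented fourth up from E is A# (letter A, 6 semitones up).
A perfect fifth down from A# is D# (letter D, 7 semitones down).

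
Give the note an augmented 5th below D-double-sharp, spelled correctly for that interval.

G#

D down a perfect fifth is G, so the target letter is G.
From D##, an augmented fifth is 8 semitones down: G#.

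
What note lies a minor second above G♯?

A

G up a major second is A, so the target letter is A.
From G#, a minor second is 1 semitone up: A.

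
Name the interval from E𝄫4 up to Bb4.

augmented fifth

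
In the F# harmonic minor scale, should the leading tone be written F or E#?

E#

Each scale degree takes a distinct letter name. Degree 7 of a scale on F must use the letter E.
E# and F are enharmonically the same pitch, but only E# uses the letter E, so it is the correct spelling here.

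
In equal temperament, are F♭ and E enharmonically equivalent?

Fb is pitch class 4; E is pitch class 4.
All spellings map to pitch class 4, so they are enharmonically equivalent.

Yes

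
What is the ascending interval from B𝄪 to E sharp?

diminished fourth

Counting letters B–C–D–E gives a fourth.
B##→E# = 4 semitones, 1 narrower than the perfect fourth (5), so diminished.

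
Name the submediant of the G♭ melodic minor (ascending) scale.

Degree 6 takes the letter 5 steps above G, which is E.
In melodic minor (ascending), degree 6 sits 9 semitones above the tonic. Gb + 9 semitones is pitch class 3, spelled on E as Eb.

Eb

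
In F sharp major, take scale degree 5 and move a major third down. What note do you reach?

Scale degree 5 of F# major is C#.
A major third (4 semitones) below C# lands on the letter A, giving A.

A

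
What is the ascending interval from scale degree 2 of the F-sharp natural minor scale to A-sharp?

major second

Scale degree 2 of F# natural minor is G#.
G# up to A#: letters G→A make it a second; 2 semitones makes it major.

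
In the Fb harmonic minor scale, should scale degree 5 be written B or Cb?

Each scale degree takes a distinct letter name. Degree 5 of a scale on F must use the letter C.
Cb and B are enharmonically the same pitch, but only Cb uses the letter C, so it is the correct spelling here.

Cb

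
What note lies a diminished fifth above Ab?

Ebb

A fifth above A lands on the letter E.
A diminished fifth spans 6 semitones, so Ab moves to pitch class 2. On the letter E that is Ebb.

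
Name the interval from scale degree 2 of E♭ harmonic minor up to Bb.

perfect fourth

Scale degree 2 of Eb harmonic minor is F.
F up to Bb: letters F→B make it a fourth; 5 semitones makes it perfect.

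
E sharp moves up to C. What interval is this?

diminished sixth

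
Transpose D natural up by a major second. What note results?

A second above D lands on the letter E.
A major second spans 2 semitones, so D moves to pitch class 4. On the letter E that is E.

E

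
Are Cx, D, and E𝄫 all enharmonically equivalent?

Yes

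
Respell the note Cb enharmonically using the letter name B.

B

Plain B sits at the same pitch as Cb, so on the letter B the same pitch needs a natural: B.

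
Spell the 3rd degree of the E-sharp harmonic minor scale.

The E# harmonic minor scale runs E# F## G# A# B# C# D##.
Degree 3 is G#.

G#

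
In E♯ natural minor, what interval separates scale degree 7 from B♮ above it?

Scale degree 7 of E# natural minor is D#.
D# up to B: letters D→B make it a sixth; 8 semitones makes it minor.

minor sixth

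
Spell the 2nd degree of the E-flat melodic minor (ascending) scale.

F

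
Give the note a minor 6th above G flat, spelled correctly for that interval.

Ebb

G up a major sixth is E, so the target letter is E.
From Gb, a minor sixth is 8 semitones up: Ebb.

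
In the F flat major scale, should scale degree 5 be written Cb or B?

Cb

Each scale degree takes a distinct letter name. Degree 5 of a scale on F must use the letter C.
Cb and B are enharmonically the same pitch, but only Cb uses the letter C, so it is the correct spelling here.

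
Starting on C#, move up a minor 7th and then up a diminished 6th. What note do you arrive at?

Gb

A minor seventh up from C# is B (letter B, 10 semitones up).
A diminished sixth up from B is Gb (letter G, 7 semitones up).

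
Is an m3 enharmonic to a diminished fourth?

No

A minor third spans 3 semitones; a diminished fourth spans 4.
The spans differ, so they are not enharmonic equivalents.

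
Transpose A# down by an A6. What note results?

C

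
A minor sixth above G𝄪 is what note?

E#

A sixth above G lands on the letter E.
A minor sixth spans 8 semitones, so G## moves to pitch class 5. On the letter E that is E#.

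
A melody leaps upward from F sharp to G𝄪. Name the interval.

augmented second

Counting letters F–G gives a second.
F#→G## = 3 semitones, 1 wider than the major second (2), so augmented.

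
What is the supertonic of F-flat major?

Degree 2 takes the letter 1 step above F, which is G.
In major, degree 2 sits 2 semitones above the tonic. Fb + 2 semitones is pitch class 6, spelled on G as Gb.

Gb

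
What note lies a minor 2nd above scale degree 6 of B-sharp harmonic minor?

A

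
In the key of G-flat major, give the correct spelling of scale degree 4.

Cb

The Gb major scale runs Gb Ab Bb Cb Db Eb F.
Degree 4 is Cb.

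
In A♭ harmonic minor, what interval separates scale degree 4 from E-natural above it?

augmented second

Scale degree 4 of Ab harmonic minor is Db.
Db up to E: letters D→E make it a second; 3 semitones makes it augmented.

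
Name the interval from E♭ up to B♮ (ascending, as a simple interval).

The letter names run E→B, a span of 4 letter steps, so the interval is some kind of fifth.
Eb to B is 8 semitones. A perfect fifth is 7, so 8 makes it augmented.

augmented fifth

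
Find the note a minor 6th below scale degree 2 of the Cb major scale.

F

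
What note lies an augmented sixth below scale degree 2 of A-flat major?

Dbb

Scale degree 2 of Ab major is Bb.
An augmented sixth (10 semitones) below Bb lands on the letter D, giving Dbb.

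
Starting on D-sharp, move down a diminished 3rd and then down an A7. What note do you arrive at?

A diminished third down from D# is B## (letter B, 2 semitones down).
An augmented seventh down from B## is C# (letter C, 12 semitones down).

C#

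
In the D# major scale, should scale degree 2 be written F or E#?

E#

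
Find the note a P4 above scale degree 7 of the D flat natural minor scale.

Scale degree 7 of Db natural minor is Cb.
A perfect fourth (5 semitones) above Cb lands on the letter F, giving Fb.

Fb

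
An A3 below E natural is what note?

E down a major third is C, so the target letter is C.
From E, an augmented third is 5 semitones down: Cb.

Cb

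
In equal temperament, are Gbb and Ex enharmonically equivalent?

No

Two spellings are enharmonically equivalent only if they share a pitch class.
Here Gbb → 5, E## → 6; 5 ≠ 6, so they are not.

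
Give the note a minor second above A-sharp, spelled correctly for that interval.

B

A up a major second is B, so the target letter is B.
From A#, a minor second is 1 semitone up: B.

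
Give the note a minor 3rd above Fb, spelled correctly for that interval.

F up a major third is A, so the target letter is A.
From Fb, a minor third is 3 semitones up: Abb.

Abb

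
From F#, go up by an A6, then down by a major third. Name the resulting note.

B#

An augmented sixth up from F# is D## (letter D, 10 semitones up).
A major third down from D## is B# (letter B, 4 semitones down).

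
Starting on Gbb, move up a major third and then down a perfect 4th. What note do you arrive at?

A major third up from Gbb is Bbb (letter B, 4 semitones up).
A perfect fourth down from Bbb is Fb (letter F, 5 semitones down).

Fb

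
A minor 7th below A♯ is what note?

A seventh below A lands on the letter B.
A minor seventh spans 10 semitones, so A# moves to pitch class 0. On the letter B that is B#.

B#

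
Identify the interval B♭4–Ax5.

doubly augmented seventh

The letter names run B→A, a span of 6 letter steps, so the interval is some kind of seventh.
Bb to A## is 13 semitones. A major seventh is 11, so 13 makes it doubly augmented.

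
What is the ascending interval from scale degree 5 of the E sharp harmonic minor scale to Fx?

perfect fifth

Scale degree 5 of E# harmonic minor is B#.
B# up to F##: letters B→F make it a fifth; 7 semitones makes it perfect.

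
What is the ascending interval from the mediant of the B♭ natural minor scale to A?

augmented fifth

The mediant of Bb natural minor is Db.
Db up to A: letters D→A make it a fifth; 8 semitones makes it augmented.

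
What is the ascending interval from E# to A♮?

diminished fourth

Counting letters E–F–G–A gives a fourth.
E#→A = 4 semitones, 1 narrower than the perfect fourth (5), so diminished.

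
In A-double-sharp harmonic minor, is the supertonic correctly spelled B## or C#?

B##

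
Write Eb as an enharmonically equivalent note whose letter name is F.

Fbb

Eb is pitch class 3. The letter F alone is pitch class 5.
To reach pitch class 3 from F requires an offset of -2 semitones, i.e. double flat: Fbb.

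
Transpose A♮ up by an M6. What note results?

F#

A up a major sixth is F#, so the target letter is F.
From A, a major sixth is 9 semitones up: F#.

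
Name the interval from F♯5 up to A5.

Counting letters F–G–A gives a third.
F#→A = 3 semitones, 1 narrower than the major third (4), so minor.

minor third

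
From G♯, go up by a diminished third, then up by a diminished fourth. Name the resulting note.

Ebb

A diminished third up from G# is Bb (letter B, 2 semitones up).
A diminished fourth up from Bb is Ebb (letter E, 4 semitones up).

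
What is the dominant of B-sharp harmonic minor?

The B# harmonic minor scale runs B# C## D# E# F## G# A##.
Degree 5 is F##.

F##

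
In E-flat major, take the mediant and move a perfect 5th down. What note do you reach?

C

The mediant of Eb major is G.
A perfect fifth (7 semitones) below G lands on the letter C, giving C.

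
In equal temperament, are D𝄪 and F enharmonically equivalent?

Two spellings are enharmonically equivalent only if they share a pitch class.
Here D## → 4, F → 5; 4 ≠ 5, so they are not.

No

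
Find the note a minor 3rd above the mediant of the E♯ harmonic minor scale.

B

The mediant of E# harmonic minor is G#.
A minor third (3 semitones) above G# lands on the letter B, giving B.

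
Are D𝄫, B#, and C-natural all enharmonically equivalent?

Dbb is pitch class 0; B# is pitch class 0; C is pitch class 0.
All spellings map to pitch class 0, so they are enharmonically equivalent.

Yes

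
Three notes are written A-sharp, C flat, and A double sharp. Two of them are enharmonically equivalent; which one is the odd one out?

A#

In 12-tone equal temperament, enharmonic equivalents share a pitch class. A# is pitch class 10; Cb is pitch class 11; A## is pitch class 11.
Cb and A## share pitch class 11, while A# is pitch class 10.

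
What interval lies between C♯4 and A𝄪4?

augmented sixth

The letter names run C→A, a span of 5 letter steps, so the interval is some kind of sixth.
C# to A## is 10 semitones. A major sixth is 9, so 10 makes it augmented.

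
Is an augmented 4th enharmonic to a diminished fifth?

An augmented fourth spans 6 semitones; a diminished fifth spans 6.
They are enharmonically equivalent.

Yes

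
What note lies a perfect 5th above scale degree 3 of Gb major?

F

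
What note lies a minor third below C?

C down a major third is Ab, so the target letter is A.
From C, a minor third is 3 semitones down: A.

A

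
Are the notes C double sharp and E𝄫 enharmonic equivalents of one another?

C## is pitch class 2; Ebb is pitch class 2.
All spellings map to pitch class 2, so they are enharmonically equivalent.

Yes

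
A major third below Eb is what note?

Cb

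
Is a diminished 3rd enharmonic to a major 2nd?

A diminished third spans 2 semitones; a major second spans 2.
They are enharmonically equivalent.

Yes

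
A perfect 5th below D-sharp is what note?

G#

A fifth below D lands on the letter G.
A perfect fifth spans 7 semitones, so D# moves to pitch class 8. On the letter G that is G#.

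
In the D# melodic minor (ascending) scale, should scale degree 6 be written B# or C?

B#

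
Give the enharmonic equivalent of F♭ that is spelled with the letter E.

E

Fb is pitch class 4. The letter E alone is pitch class 4.
Pitch class 4 on E needs no accidental: E.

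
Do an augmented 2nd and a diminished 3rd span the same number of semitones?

No

An augmented second spans 3 semitones; a diminished third spans 2.
The spans differ, so they are not enharmonic equivalents.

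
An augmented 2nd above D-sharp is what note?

E##

D up a major second is E, so the target letter is E.
From D#, an augmented second is 3 semitones up: E##.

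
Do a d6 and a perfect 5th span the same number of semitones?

Yes

A diminished sixth spans 7 semitones; a perfect fifth spans 7.
They are enharmonically equivalent.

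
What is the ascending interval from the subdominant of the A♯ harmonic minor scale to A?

diminished fifth

The subdominant of A# harmonic minor is D#.
D# up to A: letters D→A make it a fifth; 6 semitones makes it diminished.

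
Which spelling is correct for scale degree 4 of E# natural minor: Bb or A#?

Each scale degree takes a distinct letter name. Degree 4 of a scale on E must use the letter A.
A# and Bb are enharmonically the same pitch, but only A# uses the letter A, so it is the correct spelling here.

A#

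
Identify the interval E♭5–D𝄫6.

diminished seventh

Counting letters E–F–G–A–B–C–D gives a seventh.
Eb→Dbb = 9 semitones, 2 narrower than the major seventh (11), so diminished.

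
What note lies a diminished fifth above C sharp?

G

A fifth above C lands on the letter G.
A diminished fifth spans 6 semitones, so C# moves to pitch class 7. On the letter G that is G.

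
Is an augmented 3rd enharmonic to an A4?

No

An augmented third spans 5 semitones; an augmented fourth spans 6.
The spans differ, so they are not enharmonic equivalents.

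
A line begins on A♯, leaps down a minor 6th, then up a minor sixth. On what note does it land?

A minor sixth down from A# is C## (letter C, 8 semitones down).
A minor sixth up from C## is A# (letter A, 8 semitones up).

A#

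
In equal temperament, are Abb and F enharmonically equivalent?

No

Two spellings are enharmonically equivalent only if they share a pitch class.
Here Abb → 7, F → 5; 5 ≠ 7, so they are not.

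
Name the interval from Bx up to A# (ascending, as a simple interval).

diminished seventh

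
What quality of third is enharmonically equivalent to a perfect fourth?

augmented

A perfect fourth spans 5 semitones.
A third spanning 5 semitones is augmented (the major third is 4).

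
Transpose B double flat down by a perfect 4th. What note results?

Fb

B down a perfect fourth is F#, so the target letter is F.
From Bbb, a perfect fourth is 5 semitones down: Fb.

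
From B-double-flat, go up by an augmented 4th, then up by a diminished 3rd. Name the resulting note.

Gbb

An augmented fourth up from Bbb is Eb (letter E, 6 semitones up).
A diminished third up from Eb is Gbb (letter G, 2 semitones up).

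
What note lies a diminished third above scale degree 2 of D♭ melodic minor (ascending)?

Scale degree 2 of Db melodic minor (ascending) is Eb.
A diminished third (2 semitones) above Eb lands on the letter G, giving Gbb.

Gbb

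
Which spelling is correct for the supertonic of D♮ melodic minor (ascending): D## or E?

Each scale degree takes a distinct letter name. Degree 2 of a scale on D must use the letter E.
E and D## are enharmonically the same pitch, but only E uses the letter E, so it is the correct spelling here.

E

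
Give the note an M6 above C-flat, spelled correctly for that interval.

Ab

A sixth above C lands on the letter A.
A major sixth spans 9 semitones, so Cb moves to pitch class 8. On the letter A that is Ab.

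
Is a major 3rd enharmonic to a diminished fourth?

Yes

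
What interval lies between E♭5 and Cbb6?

The letter names run E→C, a span of 5 letter steps, so the interval is some kind of sixth.
Eb to Cbb is 7 semitones. A major sixth is 9, so 7 makes it diminished.

diminished sixth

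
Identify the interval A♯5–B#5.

Counting letters A–B gives a second.
A#→B# = 2 semitones, exactly the major second.

major second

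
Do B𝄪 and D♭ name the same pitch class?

B## is pitch class 1; Db is pitch class 1.
All spellings map to pitch class 1, so they are enharmonically equivalent.

Yes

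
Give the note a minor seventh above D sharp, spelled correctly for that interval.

C#

A seventh above D lands on the letter C.
A minor seventh spans 10 semitones, so D# moves to pitch class 1. On the letter C that is C#.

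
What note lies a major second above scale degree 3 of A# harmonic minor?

Scale degree 3 of A# harmonic minor is C#.
A major second (2 semitones) above C# lands on the letter D, giving D#.

D#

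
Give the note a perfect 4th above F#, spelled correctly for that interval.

F up a perfect fourth is Bb, so the target letter is B.
From F#, a perfect fourth is 5 semitones up: B.

B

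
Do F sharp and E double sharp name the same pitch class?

Yes

F# = pitch class 6 and E## = pitch class 6 — the same pitch class, so they are enharmonic equivalents.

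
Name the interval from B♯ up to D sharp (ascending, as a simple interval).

minor third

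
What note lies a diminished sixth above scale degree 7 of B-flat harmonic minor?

Scale degree 7 of Bb harmonic minor is A.
A diminished sixth (7 semitones) above A lands on the letter F, giving Fb.

Fb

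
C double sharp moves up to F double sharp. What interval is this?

Counting letters C–D–E–F gives a fourth.
C##→F## = 5 semitones, exactly the perfect fourth.

perfect fourth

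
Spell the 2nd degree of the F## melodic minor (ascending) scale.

G##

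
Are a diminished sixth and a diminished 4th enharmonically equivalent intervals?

No

A diminished sixth spans 7 semitones; a diminished fourth spans 4.
The spans differ, so they are not enharmonic equivalents.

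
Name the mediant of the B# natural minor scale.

D#

The B# natural minor scale runs B# C## D# E# F## G# A#.
Degree 3 is D#.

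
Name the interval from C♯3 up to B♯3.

The letter names run C→B, a span of 6 letter steps, so the interval is some kind of seventh.
C# to B# is 11 semitones. A major seventh is 11, so 11 makes it major.

major seventh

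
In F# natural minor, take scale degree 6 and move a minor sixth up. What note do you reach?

Bb

Scale degree 6 of F# natural minor is D.
A minor sixth (8 semitones) above D lands on the letter B, giving Bb.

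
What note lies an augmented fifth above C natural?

G#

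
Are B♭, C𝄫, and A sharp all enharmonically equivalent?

Bb = pitch class 10 and Cbb = pitch class 10 and A# = pitch class 10 — the same pitch class, so they are enharmonic equivalents.

Yes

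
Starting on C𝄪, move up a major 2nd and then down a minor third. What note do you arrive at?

A major second up from C## is D## (letter D, 2 semitones up).
A minor third down from D## is B## (letter B, 3 semitones down).

B##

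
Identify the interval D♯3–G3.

diminished fourth

The letter names run D→G, a span of 3 letter steps, so the interval is some kind of fourth.
D# to G is 4 semitones. A perfect fourth is 5, so 4 makes it diminished.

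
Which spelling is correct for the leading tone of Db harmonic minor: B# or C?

Each scale degree takes a distinct letter name. Degree 7 of a scale on D must use the letter C.
C and B# are enharmonically the same pitch, but only C uses the letter C, so it is the correct spelling here.

C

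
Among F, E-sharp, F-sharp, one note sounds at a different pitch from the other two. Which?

F#

In 12-tone equal temperament, enharmonic equivalents share a pitch class. F is pitch class 5; E# is pitch class 5; F# is pitch class 6.
F and E# share pitch class 5, while F# is pitch class 6.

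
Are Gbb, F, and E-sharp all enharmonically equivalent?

Yes

Gbb = pitch class 5 and F = pitch class 5 and E# = pitch class 5 — the same pitch class, so they are enharmonic equivalents.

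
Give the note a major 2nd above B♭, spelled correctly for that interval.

C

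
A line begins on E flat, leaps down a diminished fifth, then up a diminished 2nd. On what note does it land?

A diminished fifth down from Eb is A (letter A, 6 semitones down).
A diminished second up from A is Bbb (letter B, 0 semitones up).

Bbb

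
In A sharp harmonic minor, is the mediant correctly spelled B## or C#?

C#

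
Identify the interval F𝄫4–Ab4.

The letter names run F→A, a span of 2 letter steps, so the interval is some kind of third.
Fbb to Ab is 5 semitones. A major third is 4, so 5 makes it augmented.

augmented third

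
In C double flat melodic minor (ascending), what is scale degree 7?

Bbb

Degree 7 takes the letter 6 steps above C, which is B.
In melodic minor (ascending), degree 7 sits 11 semitones above the tonic. Cbb + 11 semitones is pitch class 9, spelled on B as Bbb.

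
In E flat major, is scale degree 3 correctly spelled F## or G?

G

Each scale degree takes a distinct letter name. Degree 3 of a scale on E must use the letter G.
G and F## are enharmonically the same pitch, but only G uses the letter G, so it is the correct spelling here.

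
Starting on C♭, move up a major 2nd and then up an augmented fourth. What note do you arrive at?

G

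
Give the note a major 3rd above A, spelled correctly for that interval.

C#

A third above A lands on the letter C.
A major third spans 4 semitones, so A moves to pitch class 1. On the letter C that is C#.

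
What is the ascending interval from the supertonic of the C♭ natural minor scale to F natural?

The supertonic of Cb natural minor is Db.
Db up to F: letters D→F make it a third; 4 semitones makes it major.

major third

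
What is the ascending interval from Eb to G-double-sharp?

Counting letters E–F–G gives a third.
Eb→G## = 6 semitones, 2 wider than the major third (4), so doubly augmented.

doubly augmented third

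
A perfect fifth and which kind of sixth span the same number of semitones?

A perfect fifth spans 7 semitones.
A sixth spanning 7 semitones is diminished (the major sixth is 9).

diminished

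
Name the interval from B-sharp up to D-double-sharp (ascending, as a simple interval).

The letter names run B→D, a span of 2 letter steps, so the interval is some kind of third.
B# to D## is 4 semitones. A major third is 4, so 4 makes it major.

major third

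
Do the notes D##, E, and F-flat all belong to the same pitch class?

D## is pitch class 4; E is pitch class 4; Fb is pitch class 4.
All spellings map to pitch class 4, so they are enharmonically equivalent.

Yes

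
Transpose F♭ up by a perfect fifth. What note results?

Cb

A fifth above F lands on the letter C.
A perfect fifth spans 7 semitones, so Fb moves to pitch class 11. On the letter C that is Cb.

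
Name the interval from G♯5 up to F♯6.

minor seventh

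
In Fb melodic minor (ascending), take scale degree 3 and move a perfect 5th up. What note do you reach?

Scale degree 3 of Fb melodic minor (ascending) is Abb.
A perfect fifth (7 semitones) above Abb lands on the letter E, giving Ebb.

Ebb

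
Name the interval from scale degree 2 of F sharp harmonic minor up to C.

diminished fourth

Scale degree 2 of F# harmonic minor is G#.
G# up to C: letters G→C make it a fourth; 4 semitones makes it diminished.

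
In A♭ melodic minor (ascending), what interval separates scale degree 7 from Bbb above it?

diminished third

Scale degree 7 of Ab melodic minor (ascending) is G.
G up to Bbb: letters G→B make it a third; 2 semitones makes it diminished.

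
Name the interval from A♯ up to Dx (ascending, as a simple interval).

The letter names run A→D, a span of 3 letter steps, so the interval is some kind of fourth.
A# to D## is 6 semitones. A perfect fourth is 5, so 6 makes it augmented.

augmented fourth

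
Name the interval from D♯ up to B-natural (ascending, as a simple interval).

The letter names run D→B, a span of 5 letter steps, so the interval is some kind of sixth.
D# to B is 8 semitones. A major sixth is 9, so 8 makes it minor.

minor sixth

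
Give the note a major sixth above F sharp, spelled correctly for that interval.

D#

A sixth above F lands on the letter D.
A major sixth spans 9 semitones, so F# moves to pitch class 3. On the letter D that is D#.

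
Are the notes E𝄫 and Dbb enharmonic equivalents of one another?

No

Two spellings are enharmonically equivalent only if they share a pitch class.
Here Ebb → 2, Dbb → 0; 0 ≠ 2, so they are not.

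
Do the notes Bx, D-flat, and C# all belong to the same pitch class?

Yes

B## is pitch class 1; Db is pitch class 1; C# is pitch class 1.
All spellings map to pitch class 1, so they are enharmonically equivalent.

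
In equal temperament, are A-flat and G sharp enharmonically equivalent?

Yes

Ab is pitch class 8; G# is pitch class 8.
All spellings map to pitch class 8, so they are enharmonically equivalent.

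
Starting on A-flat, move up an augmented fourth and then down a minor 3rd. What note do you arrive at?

B

An augmented fourth up from Ab is D (letter D, 6 semitones up).
A minor third down from D is B (letter B, 3 semitones down).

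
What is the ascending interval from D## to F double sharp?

Counting letters D–E–F gives a third.
D##→F## = 3 semitones, 1 narrower than the major third (4), so minor.

minor third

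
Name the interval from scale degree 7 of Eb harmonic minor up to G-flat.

Scale degree 7 of Eb harmonic minor is D.
D up to Gb: letters D→G make it a fourth; 4 semitones makes it diminished.

diminished fourth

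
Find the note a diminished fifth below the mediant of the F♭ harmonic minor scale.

The mediant of Fb harmonic minor is Abb.
A diminished fifth (6 semitones) below Abb lands on the letter D, giving Db.

Db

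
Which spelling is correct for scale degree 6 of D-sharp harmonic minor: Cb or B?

B

Each scale degree takes a distinct letter name. Degree 6 of a scale on D must use the letter B.
B and Cb are enharmonically the same pitch, but only B uses the letter B, so it is the correct spelling here.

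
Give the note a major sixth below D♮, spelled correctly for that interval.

A sixth below D lands on the letter F.
A major sixth spans 9 semitones, so D moves to pitch class 5. On the letter F that is F.

F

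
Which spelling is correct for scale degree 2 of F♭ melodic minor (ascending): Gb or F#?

Gb

Each scale degree takes a distinct letter name. Degree 2 of a scale on F must use the letter G.
Gb and F# are enharmonically the same pitch, but only Gb uses the letter G, so it is the correct spelling here.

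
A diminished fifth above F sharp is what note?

A fifth above F lands on the letter C.
A diminished fifth spans 6 semitones, so F# moves to pitch class 0. On the letter C that is C.

C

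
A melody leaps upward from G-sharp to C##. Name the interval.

augmented fourth

Counting letters G–A–B–C gives a fourth.
G#→C## = 6 semitones, 1 wider than the perfect fourth (5), so augmented.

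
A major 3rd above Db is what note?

F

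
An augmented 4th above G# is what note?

C##

A fourth above G lands on the letter C.
An augmented fourth spans 6 semitones, so G# moves to pitch class 2. On the letter C that is C##.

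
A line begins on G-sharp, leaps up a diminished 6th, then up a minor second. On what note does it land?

Fb

A diminished sixth up from G# is Eb (letter E, 7 semitones up).
A minor second up from Eb is Fb (letter F, 1 semitone up).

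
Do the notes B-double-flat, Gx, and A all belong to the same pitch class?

Yes

Bbb = pitch class 9 and G## = pitch class 9 and A = pitch class 9 — the same pitch class, so they are enharmonic equivalents.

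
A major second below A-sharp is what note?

G#

A down a major second is G, so the target letter is G.
From A#, a major second is 2 semitones down: G#.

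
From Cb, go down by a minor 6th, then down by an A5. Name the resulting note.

A minor sixth down from Cb is Eb (letter E, 8 semitones down).
An augmented fifth down from Eb is Abb (letter A, 8 semitones down).

Abb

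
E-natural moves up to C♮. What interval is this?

minor sixth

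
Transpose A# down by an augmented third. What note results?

A third below A lands on the letter F.
An augmented third spans 5 semitones, so A# moves to pitch class 5. On the letter F that is F.

F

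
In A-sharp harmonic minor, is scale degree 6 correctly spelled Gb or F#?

F#

Each scale degree takes a distinct letter name. Degree 6 of a scale on A must use the letter F.
F# and Gb are enharmonically the same pitch, but only F# uses the letter F, so it is the correct spelling here.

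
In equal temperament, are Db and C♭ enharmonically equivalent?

Db is pitch class 1; Cb is pitch class 11.
The pitch classes differ (1 vs. 11), so they are not enharmonic equivalents.

No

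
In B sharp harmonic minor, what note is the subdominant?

The B# harmonic minor scale runs B# C## D# E# F## G# A##.
Degree 4 is E#.

E#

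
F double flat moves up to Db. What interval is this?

augmented sixth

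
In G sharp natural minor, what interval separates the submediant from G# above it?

The submediant of G# natural minor is E.
E up to G#: letters E→G make it a third; 4 semitones makes it major.

major third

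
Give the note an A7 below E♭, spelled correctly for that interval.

E down a major seventh is F, so the target letter is F.
From Eb, an augmented seventh is 12 semitones down: Fbb.

Fbb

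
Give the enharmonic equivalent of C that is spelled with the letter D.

Dbb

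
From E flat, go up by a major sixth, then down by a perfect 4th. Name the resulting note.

A major sixth up from Eb is C (letter C, 9 semitones up).
A perfect fourth down from C is G (letter G, 5 semitones down).

G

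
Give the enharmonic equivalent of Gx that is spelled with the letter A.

G## is pitch class 9. The letter A alone is pitch class 9.
Pitch class 9 on A needs no accidental: A.

A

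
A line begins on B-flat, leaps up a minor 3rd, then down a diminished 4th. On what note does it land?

A minor third up from Bb is Db (letter D, 3 semitones up).
A diminished fourth down from Db is A (letter A, 4 semitones down).

A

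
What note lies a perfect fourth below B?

F#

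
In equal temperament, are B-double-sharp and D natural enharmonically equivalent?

No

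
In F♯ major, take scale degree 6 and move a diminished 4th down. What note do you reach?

A##

Scale degree 6 of F# major is D#.
A diminished fourth (4 semitones) below D# lands on the letter A, giving A##.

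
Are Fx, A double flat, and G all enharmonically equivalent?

F## is pitch class 7; Abb is pitch class 7; G is pitch class 7.
All spellings map to pitch class 7, so they are enharmonically equivalent.

Yes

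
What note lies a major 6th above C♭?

Ab

C up a major sixth is A, so the target letter is A.
From Cb, a major sixth is 9 semitones up: Ab.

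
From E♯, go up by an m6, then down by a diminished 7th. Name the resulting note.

D##

A minor sixth up from E# is C# (letter C, 8 semitones up).
A diminished seventh down from C# is D## (letter D, 9 semitones down).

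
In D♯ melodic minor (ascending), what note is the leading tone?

C##

Degree 7 takes the letter 6 steps above D, which is C.
In melodic minor (ascending), degree 7 sits 11 semitones above the tonic. D# + 11 semitones is pitch class 2, spelled on C as C##.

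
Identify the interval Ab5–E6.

Counting letters A–B–C–D–E gives a fifth.
Ab→E = 8 semitones, 1 wider than the perfect fifth (7), so augmented.

augmented fifth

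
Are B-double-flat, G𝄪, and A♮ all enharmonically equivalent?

Yes

Bbb is pitch class 9; G## is pitch class 9; A is pitch class 9.
All spellings map to pitch class 9, so they are enharmonically equivalent.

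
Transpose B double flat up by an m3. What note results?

Dbb

B up a major third is D#, so the target letter is D.
From Bbb, a minor third is 3 semitones up: Dbb.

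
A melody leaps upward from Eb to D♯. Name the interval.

augmented seventh

The letter names run E→D, a span of 6 letter steps, so the interval is some kind of seventh.
Eb to D# is 12 semitones. A major seventh is 11, so 12 makes it augmented.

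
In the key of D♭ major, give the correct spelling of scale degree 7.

C

Degree 7 takes the letter 6 steps above D, which is C.
In major, degree 7 sits 11 semitones above the tonic. Db + 11 semitones is pitch class 0, spelled on C as C.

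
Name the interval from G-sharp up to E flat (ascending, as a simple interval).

The letter names run G→E, a span of 5 letter steps, so the interval is some kind of sixth.
G# to Eb is 7 semitones. A major sixth is 9, so 7 makes it diminished.

diminished sixth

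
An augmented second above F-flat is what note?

G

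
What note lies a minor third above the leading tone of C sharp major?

D#

The leading tone of C# major is B#.
A minor third (3 semitones) above B# lands on the letter D, giving D#.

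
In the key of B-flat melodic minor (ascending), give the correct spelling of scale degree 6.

Degree 6 takes the letter 5 steps above B, which is G.
In melodic minor (ascending), degree 6 sits 9 semitones above the tonic. Bb + 9 semitones is pitch class 7, spelled on G as G.

G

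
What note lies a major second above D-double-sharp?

E##

A second above D lands on the letter E.
A major second spans 2 semitones, so D## moves to pitch class 6. On the letter E that is E##.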